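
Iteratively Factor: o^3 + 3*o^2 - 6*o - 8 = (o + 4)*(o^2 - o - 2) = (o - 2)*(o + 4)*(o + 1)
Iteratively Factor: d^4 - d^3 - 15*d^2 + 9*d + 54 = (d - 3)*(d^3 + 2*d^2 - 9*d - 18) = (d - 3)^2*(d^2 + 5*d + 6) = (d - 3)^2*(d + 3)*(d + 2)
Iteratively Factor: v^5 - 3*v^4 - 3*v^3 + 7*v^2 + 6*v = (v - 2)*(v^4 - v^3 - 5*v^2 - 3*v) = v*(v - 2)*(v^3 - v^2 - 5*v - 3) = v*(v - 2)*(v + 1)*(v^2 - 2*v - 3) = v*(v - 3)*(v - 2)*(v + 1)*(v + 1)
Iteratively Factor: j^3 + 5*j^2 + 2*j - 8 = (j + 2)*(j^2 + 3*j - 4) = (j + 2)*(j + 4)*(j - 1)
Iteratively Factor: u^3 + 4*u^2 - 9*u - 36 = (u - 3)*(u^2 + 7*u + 12) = (u - 3)*(u + 3)*(u + 4)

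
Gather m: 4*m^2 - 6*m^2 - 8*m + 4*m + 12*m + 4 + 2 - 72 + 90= -2*m^2 + 8*m + 24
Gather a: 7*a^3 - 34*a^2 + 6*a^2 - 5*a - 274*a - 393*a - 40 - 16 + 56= 7*a^3 - 28*a^2 - 672*a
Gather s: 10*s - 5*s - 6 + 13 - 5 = 5*s + 2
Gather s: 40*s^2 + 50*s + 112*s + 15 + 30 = 40*s^2 + 162*s + 45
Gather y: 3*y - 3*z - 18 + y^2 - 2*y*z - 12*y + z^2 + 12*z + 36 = y^2 + y*(-2*z - 9) + z^2 + 9*z + 18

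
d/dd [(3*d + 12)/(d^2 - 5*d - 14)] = 3*(-d^2 - 8*d + 6)/(d^4 - 10*d^3 - 3*d^2 + 140*d + 196)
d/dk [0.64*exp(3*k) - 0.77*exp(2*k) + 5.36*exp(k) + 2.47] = (1.92*exp(2*k) - 1.54*exp(k) + 5.36)*exp(k)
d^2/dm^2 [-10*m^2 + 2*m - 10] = -20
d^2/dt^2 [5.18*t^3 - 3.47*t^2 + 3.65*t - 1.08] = 31.08*t - 6.94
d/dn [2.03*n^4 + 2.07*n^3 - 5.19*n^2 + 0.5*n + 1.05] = 8.12*n^3 + 6.21*n^2 - 10.38*n + 0.5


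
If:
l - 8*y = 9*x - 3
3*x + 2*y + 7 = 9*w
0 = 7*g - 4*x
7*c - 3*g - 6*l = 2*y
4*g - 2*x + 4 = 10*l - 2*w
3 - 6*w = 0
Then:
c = 1159/1484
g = -135/53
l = 79/212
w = 1/2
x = -945/212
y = 2305/424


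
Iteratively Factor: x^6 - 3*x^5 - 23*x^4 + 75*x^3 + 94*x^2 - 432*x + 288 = (x - 4)*(x^5 + x^4 - 19*x^3 - x^2 + 90*x - 72) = (x - 4)*(x + 3)*(x^4 - 2*x^3 - 13*x^2 + 38*x - 24) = (x - 4)*(x - 2)*(x + 3)*(x^3 - 13*x + 12) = (x - 4)*(x - 2)*(x + 3)*(x + 4)*(x^2 - 4*x + 3) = (x - 4)*(x - 2)*(x - 1)*(x + 3)*(x + 4)*(x - 3)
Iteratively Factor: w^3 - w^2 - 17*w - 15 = (w - 5)*(w^2 + 4*w + 3) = (w - 5)*(w + 3)*(w + 1)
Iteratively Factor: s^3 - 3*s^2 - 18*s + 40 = (s + 4)*(s^2 - 7*s + 10) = (s - 5)*(s + 4)*(s - 2)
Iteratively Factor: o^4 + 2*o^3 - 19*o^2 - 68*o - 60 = (o + 3)*(o^3 - o^2 - 16*o - 20) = (o + 2)*(o + 3)*(o^2 - 3*o - 10) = (o + 2)^2*(o + 3)*(o - 5)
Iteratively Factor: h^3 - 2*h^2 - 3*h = (h + 1)*(h^2 - 3*h) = h*(h + 1)*(h - 3)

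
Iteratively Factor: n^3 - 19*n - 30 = (n - 5)*(n^2 + 5*n + 6) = (n - 5)*(n + 3)*(n + 2)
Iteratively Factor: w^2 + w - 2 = (w - 1)*(w + 2)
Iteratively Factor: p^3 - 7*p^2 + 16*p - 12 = (p - 2)*(p^2 - 5*p + 6) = (p - 3)*(p - 2)*(p - 2)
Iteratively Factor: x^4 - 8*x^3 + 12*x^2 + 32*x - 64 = (x - 2)*(x^3 - 6*x^2 + 32) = (x - 4)*(x - 2)*(x^2 - 2*x - 8) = (x - 4)^2*(x - 2)*(x + 2)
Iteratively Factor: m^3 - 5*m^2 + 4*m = (m)*(m^2 - 5*m + 4) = m*(m - 1)*(m - 4)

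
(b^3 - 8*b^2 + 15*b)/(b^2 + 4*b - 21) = b*(b - 5)/(b + 7)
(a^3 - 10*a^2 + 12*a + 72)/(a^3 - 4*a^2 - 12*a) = (a - 6)/a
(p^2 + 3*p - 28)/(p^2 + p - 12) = (p^2 + 3*p - 28)/(p^2 + p - 12)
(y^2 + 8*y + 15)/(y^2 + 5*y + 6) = (y + 5)/(y + 2)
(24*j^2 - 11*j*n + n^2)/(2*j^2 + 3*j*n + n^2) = (24*j^2 - 11*j*n + n^2)/(2*j^2 + 3*j*n + n^2)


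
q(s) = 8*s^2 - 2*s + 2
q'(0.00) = -2.00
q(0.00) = 2.00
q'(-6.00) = -98.00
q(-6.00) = 302.00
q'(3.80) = 58.80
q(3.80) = 109.92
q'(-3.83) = -63.28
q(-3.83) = 127.01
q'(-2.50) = -42.00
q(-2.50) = 57.00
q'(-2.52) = -42.32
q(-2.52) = 57.84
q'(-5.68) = -92.88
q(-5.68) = 271.46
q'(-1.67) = -28.72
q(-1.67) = 27.65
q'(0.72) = 9.52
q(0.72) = 4.71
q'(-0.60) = -11.60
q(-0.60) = 6.08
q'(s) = 16*s - 2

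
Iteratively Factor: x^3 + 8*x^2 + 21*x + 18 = (x + 3)*(x^2 + 5*x + 6) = (x + 2)*(x + 3)*(x + 3)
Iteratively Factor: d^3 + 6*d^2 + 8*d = (d)*(d^2 + 6*d + 8) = d*(d + 4)*(d + 2)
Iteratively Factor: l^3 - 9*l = (l + 3)*(l^2 - 3*l) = (l - 3)*(l + 3)*(l)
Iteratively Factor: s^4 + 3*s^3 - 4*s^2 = (s)*(s^3 + 3*s^2 - 4*s) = s^2*(s^2 + 3*s - 4) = s^2*(s - 1)*(s + 4)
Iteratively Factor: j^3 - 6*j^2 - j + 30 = (j - 3)*(j^2 - 3*j - 10) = (j - 3)*(j + 2)*(j - 5)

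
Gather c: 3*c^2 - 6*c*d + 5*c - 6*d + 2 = 3*c^2 + c*(5 - 6*d) - 6*d + 2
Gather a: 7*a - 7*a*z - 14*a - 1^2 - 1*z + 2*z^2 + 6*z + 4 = a*(-7*z - 7) + 2*z^2 + 5*z + 3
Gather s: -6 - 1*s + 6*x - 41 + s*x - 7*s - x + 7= s*(x - 8) + 5*x - 40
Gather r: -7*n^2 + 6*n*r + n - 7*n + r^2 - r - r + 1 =-7*n^2 - 6*n + r^2 + r*(6*n - 2) + 1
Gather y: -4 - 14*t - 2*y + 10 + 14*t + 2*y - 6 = 0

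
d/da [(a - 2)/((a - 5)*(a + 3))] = (-a^2 + 4*a - 19)/(a^4 - 4*a^3 - 26*a^2 + 60*a + 225)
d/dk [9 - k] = -1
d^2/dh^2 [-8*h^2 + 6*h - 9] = -16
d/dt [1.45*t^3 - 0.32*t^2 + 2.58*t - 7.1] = 4.35*t^2 - 0.64*t + 2.58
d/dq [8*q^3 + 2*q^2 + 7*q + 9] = 24*q^2 + 4*q + 7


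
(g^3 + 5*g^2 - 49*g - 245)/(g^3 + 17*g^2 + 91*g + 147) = (g^2 - 2*g - 35)/(g^2 + 10*g + 21)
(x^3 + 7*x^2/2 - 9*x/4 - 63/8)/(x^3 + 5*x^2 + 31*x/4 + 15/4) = (4*x^2 + 8*x - 21)/(2*(2*x^2 + 7*x + 5))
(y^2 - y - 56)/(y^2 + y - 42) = (y - 8)/(y - 6)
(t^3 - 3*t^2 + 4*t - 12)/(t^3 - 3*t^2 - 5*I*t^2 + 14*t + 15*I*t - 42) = (t - 2*I)/(t - 7*I)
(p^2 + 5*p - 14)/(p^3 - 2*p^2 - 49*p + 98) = 1/(p - 7)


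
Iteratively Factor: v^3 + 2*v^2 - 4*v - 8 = (v + 2)*(v^2 - 4) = (v - 2)*(v + 2)*(v + 2)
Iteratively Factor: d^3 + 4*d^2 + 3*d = (d)*(d^2 + 4*d + 3) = d*(d + 3)*(d + 1)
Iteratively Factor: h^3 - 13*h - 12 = (h - 4)*(h^2 + 4*h + 3) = (h - 4)*(h + 1)*(h + 3)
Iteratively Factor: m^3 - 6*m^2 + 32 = (m - 4)*(m^2 - 2*m - 8) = (m - 4)^2*(m + 2)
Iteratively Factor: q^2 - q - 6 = (q + 2)*(q - 3)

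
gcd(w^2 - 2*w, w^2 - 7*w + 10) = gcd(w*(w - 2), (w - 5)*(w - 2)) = w - 2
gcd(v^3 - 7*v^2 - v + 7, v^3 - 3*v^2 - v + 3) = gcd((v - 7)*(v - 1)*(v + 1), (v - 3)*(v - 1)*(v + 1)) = v^2 - 1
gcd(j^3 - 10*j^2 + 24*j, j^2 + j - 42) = j - 6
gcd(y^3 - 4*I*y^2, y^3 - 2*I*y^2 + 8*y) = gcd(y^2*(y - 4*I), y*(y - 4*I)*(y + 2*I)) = y^2 - 4*I*y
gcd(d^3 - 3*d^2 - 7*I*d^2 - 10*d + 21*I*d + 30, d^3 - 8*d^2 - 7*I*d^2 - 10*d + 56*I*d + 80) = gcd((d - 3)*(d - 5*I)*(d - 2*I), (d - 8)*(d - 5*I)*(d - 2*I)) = d^2 - 7*I*d - 10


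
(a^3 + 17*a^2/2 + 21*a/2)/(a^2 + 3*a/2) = a + 7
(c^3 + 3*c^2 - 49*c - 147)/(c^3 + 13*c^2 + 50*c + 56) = (c^2 - 4*c - 21)/(c^2 + 6*c + 8)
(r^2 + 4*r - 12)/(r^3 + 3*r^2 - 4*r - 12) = (r + 6)/(r^2 + 5*r + 6)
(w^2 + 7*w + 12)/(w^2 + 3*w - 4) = (w + 3)/(w - 1)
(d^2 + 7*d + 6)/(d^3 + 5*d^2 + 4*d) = (d + 6)/(d*(d + 4))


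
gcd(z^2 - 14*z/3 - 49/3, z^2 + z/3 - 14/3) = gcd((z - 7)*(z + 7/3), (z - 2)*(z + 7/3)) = z + 7/3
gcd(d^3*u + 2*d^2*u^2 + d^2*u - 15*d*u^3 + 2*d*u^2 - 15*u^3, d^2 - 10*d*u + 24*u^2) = 1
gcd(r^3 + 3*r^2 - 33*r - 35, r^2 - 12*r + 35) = r - 5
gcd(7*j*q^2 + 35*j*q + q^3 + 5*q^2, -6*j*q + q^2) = q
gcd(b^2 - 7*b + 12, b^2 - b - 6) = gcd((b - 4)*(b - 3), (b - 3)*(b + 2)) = b - 3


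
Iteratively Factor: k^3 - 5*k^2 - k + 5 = (k - 1)*(k^2 - 4*k - 5) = (k - 1)*(k + 1)*(k - 5)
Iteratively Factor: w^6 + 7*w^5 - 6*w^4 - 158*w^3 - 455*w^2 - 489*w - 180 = (w + 4)*(w^5 + 3*w^4 - 18*w^3 - 86*w^2 - 111*w - 45) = (w + 3)*(w + 4)*(w^4 - 18*w^2 - 32*w - 15) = (w + 3)^2*(w + 4)*(w^3 - 3*w^2 - 9*w - 5) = (w + 1)*(w + 3)^2*(w + 4)*(w^2 - 4*w - 5) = (w - 5)*(w + 1)*(w + 3)^2*(w + 4)*(w + 1)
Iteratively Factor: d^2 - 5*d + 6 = (d - 3)*(d - 2)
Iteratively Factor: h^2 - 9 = (h + 3)*(h - 3)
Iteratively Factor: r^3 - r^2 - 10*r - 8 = (r + 1)*(r^2 - 2*r - 8) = (r + 1)*(r + 2)*(r - 4)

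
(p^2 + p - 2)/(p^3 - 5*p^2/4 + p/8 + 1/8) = 8*(p + 2)/(8*p^2 - 2*p - 1)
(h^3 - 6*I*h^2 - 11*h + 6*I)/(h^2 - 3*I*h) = h - 3*I - 2/h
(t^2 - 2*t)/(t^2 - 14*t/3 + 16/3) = 3*t/(3*t - 8)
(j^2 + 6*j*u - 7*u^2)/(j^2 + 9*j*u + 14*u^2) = (j - u)/(j + 2*u)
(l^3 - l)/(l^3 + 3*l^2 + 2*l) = (l - 1)/(l + 2)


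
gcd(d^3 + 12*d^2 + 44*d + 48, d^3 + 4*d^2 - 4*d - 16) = d^2 + 6*d + 8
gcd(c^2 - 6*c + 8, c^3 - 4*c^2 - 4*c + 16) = c^2 - 6*c + 8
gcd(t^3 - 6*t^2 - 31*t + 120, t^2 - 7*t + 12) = t - 3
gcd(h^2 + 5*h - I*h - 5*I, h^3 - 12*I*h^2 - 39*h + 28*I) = h - I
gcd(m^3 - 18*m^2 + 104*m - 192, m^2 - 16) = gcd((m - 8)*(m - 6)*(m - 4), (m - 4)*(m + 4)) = m - 4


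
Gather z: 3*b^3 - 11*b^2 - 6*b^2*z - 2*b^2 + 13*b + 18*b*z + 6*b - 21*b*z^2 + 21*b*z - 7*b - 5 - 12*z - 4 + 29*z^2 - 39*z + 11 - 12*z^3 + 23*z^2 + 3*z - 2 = 3*b^3 - 13*b^2 + 12*b - 12*z^3 + z^2*(52 - 21*b) + z*(-6*b^2 + 39*b - 48)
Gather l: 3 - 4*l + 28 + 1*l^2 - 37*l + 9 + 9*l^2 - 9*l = 10*l^2 - 50*l + 40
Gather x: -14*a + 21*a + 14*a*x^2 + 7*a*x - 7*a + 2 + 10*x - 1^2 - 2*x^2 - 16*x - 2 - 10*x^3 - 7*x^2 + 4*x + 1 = -10*x^3 + x^2*(14*a - 9) + x*(7*a - 2)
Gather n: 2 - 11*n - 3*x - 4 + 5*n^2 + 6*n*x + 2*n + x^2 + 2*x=5*n^2 + n*(6*x - 9) + x^2 - x - 2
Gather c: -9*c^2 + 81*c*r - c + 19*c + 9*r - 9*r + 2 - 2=-9*c^2 + c*(81*r + 18)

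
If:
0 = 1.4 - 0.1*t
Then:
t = 14.00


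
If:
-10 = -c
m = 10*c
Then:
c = 10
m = 100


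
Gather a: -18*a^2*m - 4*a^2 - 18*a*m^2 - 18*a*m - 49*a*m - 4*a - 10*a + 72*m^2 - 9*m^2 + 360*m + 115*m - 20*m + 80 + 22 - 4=a^2*(-18*m - 4) + a*(-18*m^2 - 67*m - 14) + 63*m^2 + 455*m + 98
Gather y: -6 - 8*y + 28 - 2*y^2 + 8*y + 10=32 - 2*y^2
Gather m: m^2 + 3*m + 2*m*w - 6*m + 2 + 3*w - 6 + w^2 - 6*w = m^2 + m*(2*w - 3) + w^2 - 3*w - 4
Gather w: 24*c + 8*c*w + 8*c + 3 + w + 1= 32*c + w*(8*c + 1) + 4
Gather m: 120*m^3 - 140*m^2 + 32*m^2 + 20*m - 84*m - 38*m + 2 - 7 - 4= 120*m^3 - 108*m^2 - 102*m - 9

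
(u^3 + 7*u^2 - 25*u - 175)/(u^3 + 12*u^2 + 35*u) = (u - 5)/u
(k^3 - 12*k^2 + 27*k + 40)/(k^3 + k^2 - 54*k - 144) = (k^2 - 4*k - 5)/(k^2 + 9*k + 18)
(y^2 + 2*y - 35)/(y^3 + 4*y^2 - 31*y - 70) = 1/(y + 2)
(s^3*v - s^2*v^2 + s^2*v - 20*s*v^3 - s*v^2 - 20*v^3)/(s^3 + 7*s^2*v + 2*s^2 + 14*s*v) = v*(s^3 - s^2*v + s^2 - 20*s*v^2 - s*v - 20*v^2)/(s*(s^2 + 7*s*v + 2*s + 14*v))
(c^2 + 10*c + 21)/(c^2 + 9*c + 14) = (c + 3)/(c + 2)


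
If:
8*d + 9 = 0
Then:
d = -9/8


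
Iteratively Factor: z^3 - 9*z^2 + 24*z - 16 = (z - 1)*(z^2 - 8*z + 16) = (z - 4)*(z - 1)*(z - 4)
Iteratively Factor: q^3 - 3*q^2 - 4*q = (q)*(q^2 - 3*q - 4) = q*(q - 4)*(q + 1)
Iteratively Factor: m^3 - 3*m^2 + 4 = (m - 2)*(m^2 - m - 2) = (m - 2)*(m + 1)*(m - 2)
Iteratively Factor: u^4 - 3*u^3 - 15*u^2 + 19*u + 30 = (u - 5)*(u^3 + 2*u^2 - 5*u - 6) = (u - 5)*(u + 3)*(u^2 - u - 2) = (u - 5)*(u - 2)*(u + 3)*(u + 1)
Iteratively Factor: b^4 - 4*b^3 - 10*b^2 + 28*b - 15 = (b - 1)*(b^3 - 3*b^2 - 13*b + 15) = (b - 5)*(b - 1)*(b^2 + 2*b - 3) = (b - 5)*(b - 1)^2*(b + 3)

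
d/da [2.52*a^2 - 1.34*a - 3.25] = 5.04*a - 1.34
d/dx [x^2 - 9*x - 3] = 2*x - 9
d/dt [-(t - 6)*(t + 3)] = 3 - 2*t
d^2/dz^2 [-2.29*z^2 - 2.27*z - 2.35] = -4.58000000000000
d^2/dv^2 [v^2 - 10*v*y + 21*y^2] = 2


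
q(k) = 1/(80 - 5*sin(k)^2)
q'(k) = 10*sin(k)*cos(k)/(80 - 5*sin(k)^2)^2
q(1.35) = 0.01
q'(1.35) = 0.00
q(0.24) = 0.01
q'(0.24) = 0.00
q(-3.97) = 0.01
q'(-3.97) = -0.00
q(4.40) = 0.01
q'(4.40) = 0.00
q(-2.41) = 0.01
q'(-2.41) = 0.00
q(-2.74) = 0.01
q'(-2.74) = 0.00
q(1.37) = 0.01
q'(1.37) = 0.00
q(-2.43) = 0.01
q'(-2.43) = 0.00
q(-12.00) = 0.01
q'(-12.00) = 0.00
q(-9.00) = 0.01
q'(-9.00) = 0.00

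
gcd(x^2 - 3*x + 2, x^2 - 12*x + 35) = 1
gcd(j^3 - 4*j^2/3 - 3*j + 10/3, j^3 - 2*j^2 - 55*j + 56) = j - 1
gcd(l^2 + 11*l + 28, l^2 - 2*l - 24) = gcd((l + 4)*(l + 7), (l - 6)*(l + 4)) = l + 4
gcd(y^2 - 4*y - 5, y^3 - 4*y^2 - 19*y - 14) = y + 1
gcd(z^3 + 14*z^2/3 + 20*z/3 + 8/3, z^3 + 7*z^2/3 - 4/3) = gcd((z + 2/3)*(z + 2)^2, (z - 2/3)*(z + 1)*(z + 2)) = z + 2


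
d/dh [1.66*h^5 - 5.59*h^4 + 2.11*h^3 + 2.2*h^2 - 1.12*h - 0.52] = 8.3*h^4 - 22.36*h^3 + 6.33*h^2 + 4.4*h - 1.12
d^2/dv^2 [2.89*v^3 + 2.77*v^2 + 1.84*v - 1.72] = 17.34*v + 5.54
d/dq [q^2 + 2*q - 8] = 2*q + 2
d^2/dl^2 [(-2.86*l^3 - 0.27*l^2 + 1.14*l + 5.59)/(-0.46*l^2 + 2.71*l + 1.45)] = (3.5527136788005e-15*l^4 + 46.014208*l^3 + 61.413696*l^2 + 73.327584*l - 79.469488)/(0.097336*l^6 - 1.720308*l^5 + 9.214398*l^4 - 9.057091*l^3 - 29.045385*l^2 - 17.093325*l - 3.048625)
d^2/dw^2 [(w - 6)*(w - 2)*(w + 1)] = 6*w - 14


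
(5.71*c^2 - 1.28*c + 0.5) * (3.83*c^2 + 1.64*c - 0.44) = 21.8693*c^4 + 4.462*c^3 - 2.6966*c^2 + 1.3832*c - 0.22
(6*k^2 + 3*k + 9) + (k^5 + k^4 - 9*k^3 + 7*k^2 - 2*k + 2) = k^5 + k^4 - 9*k^3 + 13*k^2 + k + 11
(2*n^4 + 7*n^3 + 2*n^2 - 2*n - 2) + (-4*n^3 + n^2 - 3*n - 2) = 2*n^4 + 3*n^3 + 3*n^2 - 5*n - 4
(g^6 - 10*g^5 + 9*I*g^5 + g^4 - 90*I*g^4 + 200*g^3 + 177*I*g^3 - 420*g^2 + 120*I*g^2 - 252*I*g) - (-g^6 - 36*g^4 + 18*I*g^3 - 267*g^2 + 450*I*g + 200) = 2*g^6 - 10*g^5 + 9*I*g^5 + 37*g^4 - 90*I*g^4 + 200*g^3 + 159*I*g^3 - 153*g^2 + 120*I*g^2 - 702*I*g - 200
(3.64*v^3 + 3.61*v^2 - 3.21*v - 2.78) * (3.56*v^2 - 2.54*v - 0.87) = 12.9584*v^5 + 3.606*v^4 - 23.7638*v^3 - 4.8841*v^2 + 9.8539*v + 2.4186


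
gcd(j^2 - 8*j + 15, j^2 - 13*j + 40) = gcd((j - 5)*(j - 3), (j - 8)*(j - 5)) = j - 5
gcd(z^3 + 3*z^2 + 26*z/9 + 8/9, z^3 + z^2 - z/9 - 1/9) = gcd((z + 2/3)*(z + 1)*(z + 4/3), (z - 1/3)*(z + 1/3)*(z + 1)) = z + 1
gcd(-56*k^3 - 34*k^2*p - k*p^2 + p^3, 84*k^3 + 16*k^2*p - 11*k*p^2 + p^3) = -14*k^2 - 5*k*p + p^2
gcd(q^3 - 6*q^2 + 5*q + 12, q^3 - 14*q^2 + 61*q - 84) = q^2 - 7*q + 12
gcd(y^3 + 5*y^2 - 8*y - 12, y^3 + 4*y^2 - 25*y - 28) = y + 1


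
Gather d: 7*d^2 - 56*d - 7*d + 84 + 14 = 7*d^2 - 63*d + 98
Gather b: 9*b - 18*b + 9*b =0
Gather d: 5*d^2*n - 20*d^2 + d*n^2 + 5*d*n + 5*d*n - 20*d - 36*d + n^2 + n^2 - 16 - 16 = d^2*(5*n - 20) + d*(n^2 + 10*n - 56) + 2*n^2 - 32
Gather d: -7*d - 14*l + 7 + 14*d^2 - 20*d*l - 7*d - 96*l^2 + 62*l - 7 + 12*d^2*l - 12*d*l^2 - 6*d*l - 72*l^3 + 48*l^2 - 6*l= d^2*(12*l + 14) + d*(-12*l^2 - 26*l - 14) - 72*l^3 - 48*l^2 + 42*l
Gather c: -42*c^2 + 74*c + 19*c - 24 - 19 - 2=-42*c^2 + 93*c - 45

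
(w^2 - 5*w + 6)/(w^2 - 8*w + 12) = (w - 3)/(w - 6)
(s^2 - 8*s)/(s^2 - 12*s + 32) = s/(s - 4)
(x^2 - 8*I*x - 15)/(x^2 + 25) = (x - 3*I)/(x + 5*I)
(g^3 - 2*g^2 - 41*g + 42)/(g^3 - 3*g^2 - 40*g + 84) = (g - 1)/(g - 2)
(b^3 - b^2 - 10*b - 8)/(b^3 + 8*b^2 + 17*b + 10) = (b - 4)/(b + 5)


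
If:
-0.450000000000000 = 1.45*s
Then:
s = -0.31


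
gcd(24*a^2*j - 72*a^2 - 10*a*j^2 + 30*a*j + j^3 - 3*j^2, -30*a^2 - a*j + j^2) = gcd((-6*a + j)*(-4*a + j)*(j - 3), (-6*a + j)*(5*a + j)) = 6*a - j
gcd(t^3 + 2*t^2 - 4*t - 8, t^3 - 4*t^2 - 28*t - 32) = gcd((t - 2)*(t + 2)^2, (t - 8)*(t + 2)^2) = t^2 + 4*t + 4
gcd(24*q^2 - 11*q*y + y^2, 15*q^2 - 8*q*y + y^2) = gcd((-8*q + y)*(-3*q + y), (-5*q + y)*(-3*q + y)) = -3*q + y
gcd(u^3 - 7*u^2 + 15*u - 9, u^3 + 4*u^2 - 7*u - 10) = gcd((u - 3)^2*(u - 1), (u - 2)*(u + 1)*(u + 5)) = 1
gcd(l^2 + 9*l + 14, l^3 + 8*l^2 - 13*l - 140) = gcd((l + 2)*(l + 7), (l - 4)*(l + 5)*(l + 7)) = l + 7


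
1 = 1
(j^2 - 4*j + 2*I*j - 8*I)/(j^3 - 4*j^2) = (j + 2*I)/j^2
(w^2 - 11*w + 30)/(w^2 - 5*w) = (w - 6)/w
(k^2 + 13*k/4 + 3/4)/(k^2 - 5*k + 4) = (4*k^2 + 13*k + 3)/(4*(k^2 - 5*k + 4))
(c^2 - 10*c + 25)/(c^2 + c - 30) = (c - 5)/(c + 6)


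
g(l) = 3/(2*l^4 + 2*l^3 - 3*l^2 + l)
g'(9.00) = 0.00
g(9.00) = 0.00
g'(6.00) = 0.00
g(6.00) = 0.00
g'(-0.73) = -2.54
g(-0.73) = -1.18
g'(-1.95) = 133.73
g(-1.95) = 4.11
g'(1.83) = -0.25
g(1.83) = 0.11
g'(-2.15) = 2.43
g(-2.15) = 0.44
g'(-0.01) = -29979.76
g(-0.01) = -291.21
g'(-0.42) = -11.16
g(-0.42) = -2.90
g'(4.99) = -0.00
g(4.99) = 0.00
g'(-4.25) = 0.01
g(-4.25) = 0.01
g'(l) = 3*(-8*l^3 - 6*l^2 + 6*l - 1)/(2*l^4 + 2*l^3 - 3*l^2 + l)^2 = 3*(-8*l^3 - 6*l^2 + 6*l - 1)/(l^2*(2*l^3 + 2*l^2 - 3*l + 1)^2)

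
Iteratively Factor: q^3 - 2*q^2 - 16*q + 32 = (q - 2)*(q^2 - 16) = (q - 2)*(q + 4)*(q - 4)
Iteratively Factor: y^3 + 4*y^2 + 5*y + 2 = (y + 2)*(y^2 + 2*y + 1) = (y + 1)*(y + 2)*(y + 1)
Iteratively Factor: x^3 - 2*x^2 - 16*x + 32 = (x + 4)*(x^2 - 6*x + 8) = (x - 4)*(x + 4)*(x - 2)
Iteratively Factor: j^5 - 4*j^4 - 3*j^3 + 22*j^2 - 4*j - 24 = (j + 1)*(j^4 - 5*j^3 + 2*j^2 + 20*j - 24) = (j + 1)*(j + 2)*(j^3 - 7*j^2 + 16*j - 12) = (j - 2)*(j + 1)*(j + 2)*(j^2 - 5*j + 6) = (j - 2)^2*(j + 1)*(j + 2)*(j - 3)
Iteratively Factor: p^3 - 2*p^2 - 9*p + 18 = (p + 3)*(p^2 - 5*p + 6) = (p - 3)*(p + 3)*(p - 2)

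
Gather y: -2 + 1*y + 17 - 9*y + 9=24 - 8*y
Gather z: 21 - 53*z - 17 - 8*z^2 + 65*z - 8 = -8*z^2 + 12*z - 4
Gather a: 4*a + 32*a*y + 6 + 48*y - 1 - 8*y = a*(32*y + 4) + 40*y + 5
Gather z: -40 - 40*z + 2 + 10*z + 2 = -30*z - 36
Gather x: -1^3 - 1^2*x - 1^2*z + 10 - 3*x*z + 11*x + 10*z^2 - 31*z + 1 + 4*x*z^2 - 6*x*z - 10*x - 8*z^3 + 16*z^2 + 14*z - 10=x*(4*z^2 - 9*z) - 8*z^3 + 26*z^2 - 18*z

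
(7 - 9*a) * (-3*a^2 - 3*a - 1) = 27*a^3 + 6*a^2 - 12*a - 7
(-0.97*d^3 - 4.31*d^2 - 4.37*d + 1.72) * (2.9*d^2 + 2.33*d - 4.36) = -2.813*d^5 - 14.7591*d^4 - 18.4861*d^3 + 13.5975*d^2 + 23.0608*d - 7.4992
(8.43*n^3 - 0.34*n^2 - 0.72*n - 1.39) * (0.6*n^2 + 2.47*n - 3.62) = 5.058*n^5 + 20.6181*n^4 - 31.7884*n^3 - 1.3816*n^2 - 0.8269*n + 5.0318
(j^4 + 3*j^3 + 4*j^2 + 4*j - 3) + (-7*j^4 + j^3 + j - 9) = -6*j^4 + 4*j^3 + 4*j^2 + 5*j - 12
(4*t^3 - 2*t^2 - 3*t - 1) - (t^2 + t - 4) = 4*t^3 - 3*t^2 - 4*t + 3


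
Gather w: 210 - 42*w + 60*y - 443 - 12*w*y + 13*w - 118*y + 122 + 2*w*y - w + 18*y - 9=w*(-10*y - 30) - 40*y - 120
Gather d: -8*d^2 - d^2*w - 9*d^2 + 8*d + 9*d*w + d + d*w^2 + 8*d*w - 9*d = d^2*(-w - 17) + d*(w^2 + 17*w)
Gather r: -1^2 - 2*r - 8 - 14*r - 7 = -16*r - 16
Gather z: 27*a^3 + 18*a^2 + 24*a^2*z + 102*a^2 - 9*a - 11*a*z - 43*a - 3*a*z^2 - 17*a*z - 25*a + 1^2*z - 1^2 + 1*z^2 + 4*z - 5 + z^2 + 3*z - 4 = 27*a^3 + 120*a^2 - 77*a + z^2*(2 - 3*a) + z*(24*a^2 - 28*a + 8) - 10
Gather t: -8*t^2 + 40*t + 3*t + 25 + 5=-8*t^2 + 43*t + 30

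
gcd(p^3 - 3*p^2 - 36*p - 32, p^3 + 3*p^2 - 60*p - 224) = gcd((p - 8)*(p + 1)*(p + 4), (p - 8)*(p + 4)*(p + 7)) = p^2 - 4*p - 32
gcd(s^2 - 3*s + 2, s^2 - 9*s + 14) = s - 2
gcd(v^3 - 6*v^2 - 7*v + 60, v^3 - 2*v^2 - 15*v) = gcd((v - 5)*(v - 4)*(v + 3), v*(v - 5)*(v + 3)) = v^2 - 2*v - 15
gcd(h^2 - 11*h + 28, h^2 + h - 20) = h - 4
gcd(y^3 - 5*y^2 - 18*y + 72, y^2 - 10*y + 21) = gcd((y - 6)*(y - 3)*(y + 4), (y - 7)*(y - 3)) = y - 3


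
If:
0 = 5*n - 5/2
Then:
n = 1/2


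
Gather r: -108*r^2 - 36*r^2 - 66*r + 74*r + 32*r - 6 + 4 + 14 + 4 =-144*r^2 + 40*r + 16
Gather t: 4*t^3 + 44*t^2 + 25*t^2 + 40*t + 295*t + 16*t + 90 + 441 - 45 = 4*t^3 + 69*t^2 + 351*t + 486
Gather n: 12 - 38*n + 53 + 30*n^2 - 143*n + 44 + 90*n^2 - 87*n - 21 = 120*n^2 - 268*n + 88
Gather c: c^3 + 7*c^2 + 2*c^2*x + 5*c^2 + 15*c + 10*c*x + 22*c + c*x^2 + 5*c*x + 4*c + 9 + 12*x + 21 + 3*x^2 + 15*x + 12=c^3 + c^2*(2*x + 12) + c*(x^2 + 15*x + 41) + 3*x^2 + 27*x + 42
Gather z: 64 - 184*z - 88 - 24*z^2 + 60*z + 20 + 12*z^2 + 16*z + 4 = -12*z^2 - 108*z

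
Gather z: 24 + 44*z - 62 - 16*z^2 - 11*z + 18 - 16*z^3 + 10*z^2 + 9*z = -16*z^3 - 6*z^2 + 42*z - 20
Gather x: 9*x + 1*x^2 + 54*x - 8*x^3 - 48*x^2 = -8*x^3 - 47*x^2 + 63*x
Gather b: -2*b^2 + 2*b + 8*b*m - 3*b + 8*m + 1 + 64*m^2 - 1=-2*b^2 + b*(8*m - 1) + 64*m^2 + 8*m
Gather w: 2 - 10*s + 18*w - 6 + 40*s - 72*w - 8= 30*s - 54*w - 12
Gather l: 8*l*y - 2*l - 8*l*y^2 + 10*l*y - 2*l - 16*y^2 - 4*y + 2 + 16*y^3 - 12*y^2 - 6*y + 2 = l*(-8*y^2 + 18*y - 4) + 16*y^3 - 28*y^2 - 10*y + 4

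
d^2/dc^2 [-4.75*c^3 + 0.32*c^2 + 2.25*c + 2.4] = 0.64 - 28.5*c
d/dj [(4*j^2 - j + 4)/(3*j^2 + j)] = (7*j^2 - 24*j - 4)/(j^2*(9*j^2 + 6*j + 1))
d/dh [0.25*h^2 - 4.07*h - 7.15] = 0.5*h - 4.07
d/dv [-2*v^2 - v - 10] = -4*v - 1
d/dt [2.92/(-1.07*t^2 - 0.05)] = 6.2488*t/(1.07*t^2 + 0.05)^2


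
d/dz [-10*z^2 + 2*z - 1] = 2 - 20*z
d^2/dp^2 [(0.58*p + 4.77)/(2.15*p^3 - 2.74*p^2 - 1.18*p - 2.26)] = (16.0863*p^5 + 244.09122*p^4 - 437.949384*p^3 + 176.077212*p^2 + 210.049212*p - 48.885488)/(9.938375*p^9 - 37.99695*p^8 + 32.06037*p^7 - 10.203094*p^6 + 62.286036*p^5 - 27.945336*p^4 - 12.541204*p^3 - 51.424944*p^2 - 18.080904*p - 11.543176)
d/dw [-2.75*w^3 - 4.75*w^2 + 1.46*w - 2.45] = -8.25*w^2 - 9.5*w + 1.46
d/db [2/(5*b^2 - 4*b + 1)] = 4*(2 - 5*b)/(5*b^2 - 4*b + 1)^2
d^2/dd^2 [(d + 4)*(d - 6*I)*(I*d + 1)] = 6*I*d + 14 + 8*I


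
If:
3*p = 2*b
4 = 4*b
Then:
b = 1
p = 2/3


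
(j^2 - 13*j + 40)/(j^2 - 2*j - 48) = (j - 5)/(j + 6)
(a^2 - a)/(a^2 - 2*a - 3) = a*(1 - a)/(-a^2 + 2*a + 3)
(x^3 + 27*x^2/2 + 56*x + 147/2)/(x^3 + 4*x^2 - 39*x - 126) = (x + 7/2)/(x - 6)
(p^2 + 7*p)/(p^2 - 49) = p/(p - 7)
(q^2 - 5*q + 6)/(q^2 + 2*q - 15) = (q - 2)/(q + 5)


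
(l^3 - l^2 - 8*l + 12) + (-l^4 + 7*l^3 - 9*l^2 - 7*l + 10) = -l^4 + 8*l^3 - 10*l^2 - 15*l + 22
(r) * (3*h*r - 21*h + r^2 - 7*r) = 3*h*r^2 - 21*h*r + r^3 - 7*r^2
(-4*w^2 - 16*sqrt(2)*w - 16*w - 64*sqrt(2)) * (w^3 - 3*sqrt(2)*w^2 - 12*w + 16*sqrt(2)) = -4*w^5 - 16*w^4 - 4*sqrt(2)*w^4 - 16*sqrt(2)*w^3 + 144*w^3 + 128*sqrt(2)*w^2 + 576*w^2 - 512*w + 512*sqrt(2)*w - 2048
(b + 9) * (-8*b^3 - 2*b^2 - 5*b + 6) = -8*b^4 - 74*b^3 - 23*b^2 - 39*b + 54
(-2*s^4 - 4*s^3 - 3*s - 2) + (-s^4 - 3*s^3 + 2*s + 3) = -3*s^4 - 7*s^3 - s + 1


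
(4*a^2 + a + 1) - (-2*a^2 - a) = 6*a^2 + 2*a + 1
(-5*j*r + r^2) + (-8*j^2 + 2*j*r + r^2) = -8*j^2 - 3*j*r + 2*r^2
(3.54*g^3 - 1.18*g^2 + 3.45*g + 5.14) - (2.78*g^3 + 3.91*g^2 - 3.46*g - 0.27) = 0.76*g^3 - 5.09*g^2 + 6.91*g + 5.41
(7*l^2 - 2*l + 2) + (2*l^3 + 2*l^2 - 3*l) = 2*l^3 + 9*l^2 - 5*l + 2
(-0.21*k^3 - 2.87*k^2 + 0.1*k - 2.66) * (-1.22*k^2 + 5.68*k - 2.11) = 0.2562*k^5 + 2.3086*k^4 - 15.9805*k^3 + 9.8689*k^2 - 15.3198*k + 5.6126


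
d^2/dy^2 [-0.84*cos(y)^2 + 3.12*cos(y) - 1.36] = -3.12*cos(y) + 1.68*cos(2*y)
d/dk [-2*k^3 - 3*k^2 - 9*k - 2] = -6*k^2 - 6*k - 9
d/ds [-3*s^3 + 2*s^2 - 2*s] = -9*s^2 + 4*s - 2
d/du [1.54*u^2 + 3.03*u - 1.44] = 3.08*u + 3.03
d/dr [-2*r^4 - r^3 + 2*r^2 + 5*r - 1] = -8*r^3 - 3*r^2 + 4*r + 5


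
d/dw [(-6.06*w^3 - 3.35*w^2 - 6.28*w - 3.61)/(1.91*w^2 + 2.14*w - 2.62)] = (-11.5746*w^4 - 25.9368*w^3 + 52.4574*w^2 + 31.3442*w + 24.179)/(3.6481*w^4 + 8.1748*w^3 - 5.4288*w^2 - 11.2136*w + 6.8644)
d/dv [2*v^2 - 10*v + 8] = 4*v - 10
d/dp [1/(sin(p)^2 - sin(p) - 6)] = (1 - 2*sin(p))*cos(p)/(sin(p) + cos(p)^2 + 5)^2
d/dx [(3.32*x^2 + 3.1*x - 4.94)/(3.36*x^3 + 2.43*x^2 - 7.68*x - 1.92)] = (-11.1552*x^4 - 20.832*x^3 + 16.7646*x^2 + 11.2596*x - 43.8912)/(11.2896*x^6 + 16.3296*x^5 - 45.7047*x^4 - 50.2272*x^3 + 49.6512*x^2 + 29.4912*x + 3.6864)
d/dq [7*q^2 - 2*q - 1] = 14*q - 2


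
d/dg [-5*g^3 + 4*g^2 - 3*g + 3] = -15*g^2 + 8*g - 3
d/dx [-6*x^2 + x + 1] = 1 - 12*x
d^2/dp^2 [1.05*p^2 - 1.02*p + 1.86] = 2.10000000000000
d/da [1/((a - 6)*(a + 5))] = (1 - 2*a)/(a^4 - 2*a^3 - 59*a^2 + 60*a + 900)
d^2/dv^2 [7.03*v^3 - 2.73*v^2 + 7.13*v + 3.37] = 42.18*v - 5.46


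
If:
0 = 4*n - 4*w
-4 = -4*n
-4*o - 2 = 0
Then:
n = 1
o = -1/2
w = 1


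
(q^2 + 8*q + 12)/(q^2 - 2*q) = (q^2 + 8*q + 12)/(q*(q - 2))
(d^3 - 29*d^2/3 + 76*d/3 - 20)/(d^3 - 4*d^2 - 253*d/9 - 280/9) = 3*(-3*d^3 + 29*d^2 - 76*d + 60)/(-9*d^3 + 36*d^2 + 253*d + 280)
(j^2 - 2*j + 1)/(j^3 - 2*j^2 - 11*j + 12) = (j - 1)/(j^2 - j - 12)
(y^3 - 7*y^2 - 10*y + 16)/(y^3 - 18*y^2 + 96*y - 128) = (y^2 + y - 2)/(y^2 - 10*y + 16)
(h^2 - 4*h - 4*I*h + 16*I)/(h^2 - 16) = (h - 4*I)/(h + 4)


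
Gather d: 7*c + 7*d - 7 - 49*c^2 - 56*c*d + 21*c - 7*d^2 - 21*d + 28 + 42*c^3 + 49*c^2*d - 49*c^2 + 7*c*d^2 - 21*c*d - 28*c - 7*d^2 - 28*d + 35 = 42*c^3 - 98*c^2 + d^2*(7*c - 14) + d*(49*c^2 - 77*c - 42) + 56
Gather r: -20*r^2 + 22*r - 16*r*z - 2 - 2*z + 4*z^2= -20*r^2 + r*(22 - 16*z) + 4*z^2 - 2*z - 2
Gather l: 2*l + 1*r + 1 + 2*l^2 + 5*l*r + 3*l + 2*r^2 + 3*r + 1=2*l^2 + l*(5*r + 5) + 2*r^2 + 4*r + 2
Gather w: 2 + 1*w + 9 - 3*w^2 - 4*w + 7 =-3*w^2 - 3*w + 18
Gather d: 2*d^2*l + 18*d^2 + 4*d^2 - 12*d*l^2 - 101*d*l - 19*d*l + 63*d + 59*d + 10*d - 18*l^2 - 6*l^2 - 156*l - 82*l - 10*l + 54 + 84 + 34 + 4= d^2*(2*l + 22) + d*(-12*l^2 - 120*l + 132) - 24*l^2 - 248*l + 176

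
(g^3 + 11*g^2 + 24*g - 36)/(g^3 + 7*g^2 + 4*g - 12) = (g + 6)/(g + 2)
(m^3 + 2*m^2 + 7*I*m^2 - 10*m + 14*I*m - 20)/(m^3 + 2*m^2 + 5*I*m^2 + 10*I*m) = (m + 2*I)/m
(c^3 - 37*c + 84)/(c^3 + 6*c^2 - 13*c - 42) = (c - 4)/(c + 2)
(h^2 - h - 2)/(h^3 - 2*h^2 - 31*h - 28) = (h - 2)/(h^2 - 3*h - 28)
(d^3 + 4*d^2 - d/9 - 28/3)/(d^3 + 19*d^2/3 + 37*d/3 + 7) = (d - 4/3)/(d + 1)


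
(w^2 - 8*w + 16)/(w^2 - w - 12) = (w - 4)/(w + 3)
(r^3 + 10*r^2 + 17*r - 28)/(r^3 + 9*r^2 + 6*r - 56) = (r - 1)/(r - 2)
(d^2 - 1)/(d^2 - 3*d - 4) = (d - 1)/(d - 4)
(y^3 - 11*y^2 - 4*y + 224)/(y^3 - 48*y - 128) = (y - 7)/(y + 4)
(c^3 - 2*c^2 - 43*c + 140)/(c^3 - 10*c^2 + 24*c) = (c^2 + 2*c - 35)/(c*(c - 6))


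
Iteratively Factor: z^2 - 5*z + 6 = (z - 3)*(z - 2)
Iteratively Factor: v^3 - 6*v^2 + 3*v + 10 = (v - 2)*(v^2 - 4*v - 5) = (v - 2)*(v + 1)*(v - 5)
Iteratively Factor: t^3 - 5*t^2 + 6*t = (t)*(t^2 - 5*t + 6) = t*(t - 3)*(t - 2)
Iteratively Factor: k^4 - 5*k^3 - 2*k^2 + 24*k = (k + 2)*(k^3 - 7*k^2 + 12*k) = k*(k + 2)*(k^2 - 7*k + 12) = k*(k - 4)*(k + 2)*(k - 3)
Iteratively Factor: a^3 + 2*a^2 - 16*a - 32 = (a + 4)*(a^2 - 2*a - 8) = (a + 2)*(a + 4)*(a - 4)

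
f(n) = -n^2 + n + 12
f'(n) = 1 - 2*n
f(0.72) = 12.20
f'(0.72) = -0.44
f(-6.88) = -42.21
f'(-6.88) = 14.76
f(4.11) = -0.78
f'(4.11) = -7.22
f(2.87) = 6.63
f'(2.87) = -4.74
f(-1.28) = 9.08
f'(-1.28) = 3.56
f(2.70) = 7.41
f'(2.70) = -4.40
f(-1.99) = 6.05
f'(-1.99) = 4.98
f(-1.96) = 6.20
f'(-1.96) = 4.92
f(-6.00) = -30.00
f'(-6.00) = 13.00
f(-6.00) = -30.00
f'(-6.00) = 13.00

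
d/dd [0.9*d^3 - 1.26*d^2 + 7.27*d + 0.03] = 2.7*d^2 - 2.52*d + 7.27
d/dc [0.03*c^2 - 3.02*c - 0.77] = 0.06*c - 3.02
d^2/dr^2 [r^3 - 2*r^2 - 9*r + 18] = 6*r - 4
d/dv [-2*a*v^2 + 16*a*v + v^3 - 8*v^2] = -4*a*v + 16*a + 3*v^2 - 16*v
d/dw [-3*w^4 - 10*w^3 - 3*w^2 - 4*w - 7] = -12*w^3 - 30*w^2 - 6*w - 4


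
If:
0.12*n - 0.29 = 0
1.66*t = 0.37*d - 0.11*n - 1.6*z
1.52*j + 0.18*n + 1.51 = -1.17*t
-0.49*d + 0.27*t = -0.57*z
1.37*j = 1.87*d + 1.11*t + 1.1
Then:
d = 4.08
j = 2.45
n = 2.42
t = -4.85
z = 5.81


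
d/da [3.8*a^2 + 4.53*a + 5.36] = 7.6*a + 4.53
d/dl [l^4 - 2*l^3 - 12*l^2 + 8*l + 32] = 4*l^3 - 6*l^2 - 24*l + 8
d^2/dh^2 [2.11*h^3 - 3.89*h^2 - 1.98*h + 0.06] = 12.66*h - 7.78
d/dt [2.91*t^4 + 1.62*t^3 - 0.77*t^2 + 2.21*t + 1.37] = 11.64*t^3 + 4.86*t^2 - 1.54*t + 2.21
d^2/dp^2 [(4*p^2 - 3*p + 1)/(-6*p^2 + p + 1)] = 4*(42*p^3 - 90*p^2 + 36*p - 7)/(216*p^6 - 108*p^5 - 90*p^4 + 35*p^3 + 15*p^2 - 3*p - 1)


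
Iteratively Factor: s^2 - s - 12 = (s - 4)*(s + 3)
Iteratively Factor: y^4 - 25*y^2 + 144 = (y - 4)*(y^3 + 4*y^2 - 9*y - 36) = (y - 4)*(y + 3)*(y^2 + y - 12) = (y - 4)*(y - 3)*(y + 3)*(y + 4)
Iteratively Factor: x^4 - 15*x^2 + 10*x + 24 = (x + 4)*(x^3 - 4*x^2 + x + 6) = (x - 2)*(x + 4)*(x^2 - 2*x - 3) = (x - 3)*(x - 2)*(x + 4)*(x + 1)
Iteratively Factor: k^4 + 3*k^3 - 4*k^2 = (k)*(k^3 + 3*k^2 - 4*k) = k*(k - 1)*(k^2 + 4*k) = k^2*(k - 1)*(k + 4)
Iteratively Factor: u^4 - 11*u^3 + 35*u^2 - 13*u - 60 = (u - 3)*(u^3 - 8*u^2 + 11*u + 20) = (u - 4)*(u - 3)*(u^2 - 4*u - 5) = (u - 4)*(u - 3)*(u + 1)*(u - 5)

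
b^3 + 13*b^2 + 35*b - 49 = (b - 1)*(b + 7)^2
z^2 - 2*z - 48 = (z - 8)*(z + 6)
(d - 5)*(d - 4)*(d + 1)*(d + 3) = d^4 - 5*d^3 - 13*d^2 + 53*d + 60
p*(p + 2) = p^2 + 2*p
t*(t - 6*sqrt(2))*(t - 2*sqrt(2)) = t^3 - 8*sqrt(2)*t^2 + 24*t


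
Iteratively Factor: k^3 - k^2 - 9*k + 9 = (k - 1)*(k^2 - 9) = (k - 1)*(k + 3)*(k - 3)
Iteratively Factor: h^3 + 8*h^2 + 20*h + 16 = (h + 4)*(h^2 + 4*h + 4) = (h + 2)*(h + 4)*(h + 2)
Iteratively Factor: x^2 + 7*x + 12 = (x + 4)*(x + 3)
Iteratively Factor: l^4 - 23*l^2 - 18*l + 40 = (l + 2)*(l^3 - 2*l^2 - 19*l + 20) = (l + 2)*(l + 4)*(l^2 - 6*l + 5) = (l - 5)*(l + 2)*(l + 4)*(l - 1)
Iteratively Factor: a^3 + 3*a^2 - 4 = (a + 2)*(a^2 + a - 2) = (a - 1)*(a + 2)*(a + 2)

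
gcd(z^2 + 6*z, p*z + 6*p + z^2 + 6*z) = z + 6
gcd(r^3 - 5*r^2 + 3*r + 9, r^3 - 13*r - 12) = r + 1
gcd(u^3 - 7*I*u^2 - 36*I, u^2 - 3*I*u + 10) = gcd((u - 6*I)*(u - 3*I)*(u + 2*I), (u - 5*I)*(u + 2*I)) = u + 2*I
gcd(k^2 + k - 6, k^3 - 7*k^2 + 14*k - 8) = k - 2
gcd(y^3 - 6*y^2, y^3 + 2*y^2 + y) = y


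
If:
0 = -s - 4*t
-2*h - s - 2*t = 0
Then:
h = t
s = -4*t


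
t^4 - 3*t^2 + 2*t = t*(t - 1)^2*(t + 2)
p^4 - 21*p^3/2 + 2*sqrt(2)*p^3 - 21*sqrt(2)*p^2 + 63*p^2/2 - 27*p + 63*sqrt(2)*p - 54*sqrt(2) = (p - 6)*(p - 3)*(p - 3/2)*(p + 2*sqrt(2))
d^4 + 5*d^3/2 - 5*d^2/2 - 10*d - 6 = (d - 2)*(d + 1)*(d + 3/2)*(d + 2)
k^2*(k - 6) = k^3 - 6*k^2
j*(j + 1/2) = j^2 + j/2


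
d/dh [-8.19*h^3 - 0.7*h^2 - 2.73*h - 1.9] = -24.57*h^2 - 1.4*h - 2.73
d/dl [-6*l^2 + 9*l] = 9 - 12*l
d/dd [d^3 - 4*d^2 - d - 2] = 3*d^2 - 8*d - 1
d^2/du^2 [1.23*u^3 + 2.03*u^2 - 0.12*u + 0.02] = 7.38*u + 4.06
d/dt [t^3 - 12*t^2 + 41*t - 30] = 3*t^2 - 24*t + 41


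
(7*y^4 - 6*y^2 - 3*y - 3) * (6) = 42*y^4 - 36*y^2 - 18*y - 18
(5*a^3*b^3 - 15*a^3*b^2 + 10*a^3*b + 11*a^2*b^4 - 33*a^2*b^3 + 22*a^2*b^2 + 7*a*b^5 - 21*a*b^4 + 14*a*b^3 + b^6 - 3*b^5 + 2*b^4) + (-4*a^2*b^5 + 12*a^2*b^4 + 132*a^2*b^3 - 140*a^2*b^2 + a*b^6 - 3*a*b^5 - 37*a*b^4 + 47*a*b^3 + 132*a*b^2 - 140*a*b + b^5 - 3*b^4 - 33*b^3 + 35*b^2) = 5*a^3*b^3 - 15*a^3*b^2 + 10*a^3*b - 4*a^2*b^5 + 23*a^2*b^4 + 99*a^2*b^3 - 118*a^2*b^2 + a*b^6 + 4*a*b^5 - 58*a*b^4 + 61*a*b^3 + 132*a*b^2 - 140*a*b + b^6 - 2*b^5 - b^4 - 33*b^3 + 35*b^2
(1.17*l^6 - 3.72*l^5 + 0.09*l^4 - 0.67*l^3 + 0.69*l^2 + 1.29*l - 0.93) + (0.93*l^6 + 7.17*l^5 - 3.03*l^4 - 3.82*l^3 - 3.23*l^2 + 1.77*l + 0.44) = 2.1*l^6 + 3.45*l^5 - 2.94*l^4 - 4.49*l^3 - 2.54*l^2 + 3.06*l - 0.49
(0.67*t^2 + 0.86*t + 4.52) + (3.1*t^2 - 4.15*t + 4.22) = 3.77*t^2 - 3.29*t + 8.74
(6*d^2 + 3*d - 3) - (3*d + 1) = 6*d^2 - 4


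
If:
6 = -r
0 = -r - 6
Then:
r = -6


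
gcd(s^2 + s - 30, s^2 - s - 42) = s + 6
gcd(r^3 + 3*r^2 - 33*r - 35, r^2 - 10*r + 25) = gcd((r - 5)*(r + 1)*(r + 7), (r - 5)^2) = r - 5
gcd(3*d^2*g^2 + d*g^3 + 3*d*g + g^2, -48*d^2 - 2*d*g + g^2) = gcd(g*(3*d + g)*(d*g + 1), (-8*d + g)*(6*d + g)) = 1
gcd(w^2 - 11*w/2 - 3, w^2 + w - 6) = 1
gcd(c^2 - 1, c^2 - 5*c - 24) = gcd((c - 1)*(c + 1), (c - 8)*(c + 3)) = 1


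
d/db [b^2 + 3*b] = 2*b + 3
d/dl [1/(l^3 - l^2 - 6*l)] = (-3*l^2 + 2*l + 6)/(l^2*(-l^2 + l + 6)^2)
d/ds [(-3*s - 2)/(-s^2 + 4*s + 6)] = (3*s^2 - 12*s - 2*(s - 2)*(3*s + 2) - 18)/(-s^2 + 4*s + 6)^2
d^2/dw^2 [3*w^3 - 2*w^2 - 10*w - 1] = 18*w - 4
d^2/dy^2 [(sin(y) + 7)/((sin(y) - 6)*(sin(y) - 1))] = (-sin(y)^4 - 36*sin(y)^3 + 149*sin(y)^2 - 26*sin(y) - 686)/((sin(y) - 6)^3*(sin(y) - 1)^2)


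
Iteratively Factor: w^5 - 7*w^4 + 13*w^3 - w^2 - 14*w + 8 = (w - 1)*(w^4 - 6*w^3 + 7*w^2 + 6*w - 8) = (w - 1)*(w + 1)*(w^3 - 7*w^2 + 14*w - 8) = (w - 4)*(w - 1)*(w + 1)*(w^2 - 3*w + 2) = (w - 4)*(w - 2)*(w - 1)*(w + 1)*(w - 1)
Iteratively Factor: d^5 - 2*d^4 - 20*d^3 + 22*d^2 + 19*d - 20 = (d + 1)*(d^4 - 3*d^3 - 17*d^2 + 39*d - 20) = (d - 1)*(d + 1)*(d^3 - 2*d^2 - 19*d + 20) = (d - 5)*(d - 1)*(d + 1)*(d^2 + 3*d - 4) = (d - 5)*(d - 1)*(d + 1)*(d + 4)*(d - 1)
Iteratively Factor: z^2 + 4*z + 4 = (z + 2)*(z + 2)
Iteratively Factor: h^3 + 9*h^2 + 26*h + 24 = (h + 4)*(h^2 + 5*h + 6) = (h + 2)*(h + 4)*(h + 3)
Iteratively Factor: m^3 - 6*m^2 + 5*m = (m - 1)*(m^2 - 5*m) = (m - 5)*(m - 1)*(m)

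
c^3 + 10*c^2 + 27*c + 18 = (c + 1)*(c + 3)*(c + 6)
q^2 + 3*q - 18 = (q - 3)*(q + 6)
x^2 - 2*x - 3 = (x - 3)*(x + 1)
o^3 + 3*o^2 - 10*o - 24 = (o - 3)*(o + 2)*(o + 4)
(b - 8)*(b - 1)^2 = b^3 - 10*b^2 + 17*b - 8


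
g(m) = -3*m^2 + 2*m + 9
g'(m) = 2 - 6*m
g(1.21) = 7.03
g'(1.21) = -5.26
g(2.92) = -10.74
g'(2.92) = -15.52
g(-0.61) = 6.66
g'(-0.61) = 5.66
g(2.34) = -2.75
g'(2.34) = -12.04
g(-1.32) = 1.13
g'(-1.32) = 9.92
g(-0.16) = 8.60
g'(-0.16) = 2.96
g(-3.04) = -24.80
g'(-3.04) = 20.24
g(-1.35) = 0.83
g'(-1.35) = 10.10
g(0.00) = 9.00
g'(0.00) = 2.00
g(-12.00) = -447.00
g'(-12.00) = 74.00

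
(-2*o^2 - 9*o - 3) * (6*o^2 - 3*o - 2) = -12*o^4 - 48*o^3 + 13*o^2 + 27*o + 6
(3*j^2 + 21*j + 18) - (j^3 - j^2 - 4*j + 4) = -j^3 + 4*j^2 + 25*j + 14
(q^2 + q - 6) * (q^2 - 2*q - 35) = q^4 - q^3 - 43*q^2 - 23*q + 210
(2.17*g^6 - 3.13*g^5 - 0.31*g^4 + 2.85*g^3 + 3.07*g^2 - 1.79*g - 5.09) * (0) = 0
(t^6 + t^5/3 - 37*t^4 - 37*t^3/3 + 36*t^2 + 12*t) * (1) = t^6 + t^5/3 - 37*t^4 - 37*t^3/3 + 36*t^2 + 12*t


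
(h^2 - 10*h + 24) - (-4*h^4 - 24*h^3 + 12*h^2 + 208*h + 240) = 4*h^4 + 24*h^3 - 11*h^2 - 218*h - 216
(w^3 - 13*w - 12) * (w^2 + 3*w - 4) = w^5 + 3*w^4 - 17*w^3 - 51*w^2 + 16*w + 48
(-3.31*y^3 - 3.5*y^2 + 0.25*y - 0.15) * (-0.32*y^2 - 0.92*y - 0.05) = 1.0592*y^5 + 4.1652*y^4 + 3.3055*y^3 - 0.00699999999999998*y^2 + 0.1255*y + 0.0075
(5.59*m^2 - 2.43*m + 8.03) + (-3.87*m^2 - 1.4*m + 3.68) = 1.72*m^2 - 3.83*m + 11.71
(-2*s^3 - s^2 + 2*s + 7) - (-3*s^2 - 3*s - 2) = -2*s^3 + 2*s^2 + 5*s + 9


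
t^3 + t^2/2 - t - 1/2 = (t - 1)*(t + 1/2)*(t + 1)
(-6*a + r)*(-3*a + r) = 18*a^2 - 9*a*r + r^2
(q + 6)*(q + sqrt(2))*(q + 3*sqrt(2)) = q^3 + 4*sqrt(2)*q^2 + 6*q^2 + 6*q + 24*sqrt(2)*q + 36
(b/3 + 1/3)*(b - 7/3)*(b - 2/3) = b^3/3 - 2*b^2/3 - 13*b/27 + 14/27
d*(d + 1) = d^2 + d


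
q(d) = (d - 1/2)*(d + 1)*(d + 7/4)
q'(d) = (d - 1/2)*(d + 1) + (d - 1/2)*(d + 7/4) + (d + 1)*(d + 7/4)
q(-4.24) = -38.24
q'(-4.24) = 35.23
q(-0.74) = -0.33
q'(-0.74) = -1.31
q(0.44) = -0.19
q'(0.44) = 2.94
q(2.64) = 34.20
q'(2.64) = 33.16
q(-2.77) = -5.90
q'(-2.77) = 10.93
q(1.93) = 15.42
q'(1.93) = 20.23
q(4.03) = 102.63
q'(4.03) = 67.23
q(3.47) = 69.30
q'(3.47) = 52.11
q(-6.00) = -138.12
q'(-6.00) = 81.38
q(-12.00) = -1409.38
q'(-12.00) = 378.38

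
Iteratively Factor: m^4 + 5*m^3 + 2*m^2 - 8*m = (m)*(m^3 + 5*m^2 + 2*m - 8) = m*(m + 2)*(m^2 + 3*m - 4) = m*(m + 2)*(m + 4)*(m - 1)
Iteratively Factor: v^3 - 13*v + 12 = (v + 4)*(v^2 - 4*v + 3) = (v - 3)*(v + 4)*(v - 1)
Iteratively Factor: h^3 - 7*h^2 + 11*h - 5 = (h - 1)*(h^2 - 6*h + 5) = (h - 5)*(h - 1)*(h - 1)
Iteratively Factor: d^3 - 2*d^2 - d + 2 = (d - 2)*(d^2 - 1) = (d - 2)*(d + 1)*(d - 1)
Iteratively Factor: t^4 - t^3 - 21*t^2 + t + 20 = (t - 1)*(t^3 - 21*t - 20) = (t - 1)*(t + 1)*(t^2 - t - 20) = (t - 5)*(t - 1)*(t + 1)*(t + 4)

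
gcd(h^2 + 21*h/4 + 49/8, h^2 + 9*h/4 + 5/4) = 1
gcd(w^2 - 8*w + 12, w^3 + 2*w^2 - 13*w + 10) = w - 2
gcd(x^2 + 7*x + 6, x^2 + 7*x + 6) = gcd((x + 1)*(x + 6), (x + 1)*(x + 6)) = x^2 + 7*x + 6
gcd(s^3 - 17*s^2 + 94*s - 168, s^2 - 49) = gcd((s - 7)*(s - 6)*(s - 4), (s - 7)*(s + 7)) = s - 7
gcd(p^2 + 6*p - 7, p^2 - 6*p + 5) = p - 1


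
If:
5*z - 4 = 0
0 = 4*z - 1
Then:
No Solution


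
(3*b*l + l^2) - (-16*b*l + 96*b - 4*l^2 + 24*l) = 19*b*l - 96*b + 5*l^2 - 24*l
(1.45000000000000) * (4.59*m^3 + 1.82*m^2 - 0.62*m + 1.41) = 6.6555*m^3 + 2.639*m^2 - 0.899*m + 2.0445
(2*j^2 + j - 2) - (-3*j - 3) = 2*j^2 + 4*j + 1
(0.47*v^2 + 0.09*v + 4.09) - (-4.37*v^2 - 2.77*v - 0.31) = 4.84*v^2 + 2.86*v + 4.4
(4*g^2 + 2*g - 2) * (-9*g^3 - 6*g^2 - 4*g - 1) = -36*g^5 - 42*g^4 - 10*g^3 + 6*g + 2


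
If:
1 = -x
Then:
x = -1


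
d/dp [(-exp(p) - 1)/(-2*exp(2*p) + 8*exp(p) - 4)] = (-(exp(p) - 2)*(exp(p) + 1) + exp(2*p)/2 - 2*exp(p) + 1)*exp(p)/(exp(2*p) - 4*exp(p) + 2)^2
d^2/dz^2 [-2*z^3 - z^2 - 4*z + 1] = -12*z - 2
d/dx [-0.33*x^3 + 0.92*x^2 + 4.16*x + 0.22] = -0.99*x^2 + 1.84*x + 4.16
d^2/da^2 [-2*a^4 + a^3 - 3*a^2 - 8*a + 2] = -24*a^2 + 6*a - 6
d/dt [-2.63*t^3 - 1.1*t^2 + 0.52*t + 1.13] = -7.89*t^2 - 2.2*t + 0.52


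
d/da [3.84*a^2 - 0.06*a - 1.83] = 7.68*a - 0.06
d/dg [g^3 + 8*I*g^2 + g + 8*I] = 3*g^2 + 16*I*g + 1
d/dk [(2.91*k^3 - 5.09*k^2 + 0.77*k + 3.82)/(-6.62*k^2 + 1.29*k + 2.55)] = (-19.2642*k^4 + 7.5078*k^3 + 20.7928*k^2 + 24.6178*k - 2.9643)/(43.8244*k^4 - 17.0796*k^3 - 32.0979*k^2 + 6.579*k + 6.5025)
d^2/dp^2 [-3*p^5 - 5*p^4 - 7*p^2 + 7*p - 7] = -60*p^3 - 60*p^2 - 14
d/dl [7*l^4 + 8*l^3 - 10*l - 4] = 28*l^3 + 24*l^2 - 10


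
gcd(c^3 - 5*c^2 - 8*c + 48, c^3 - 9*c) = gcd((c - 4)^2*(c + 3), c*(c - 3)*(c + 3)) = c + 3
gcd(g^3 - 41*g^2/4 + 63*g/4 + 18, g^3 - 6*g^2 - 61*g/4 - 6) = g - 8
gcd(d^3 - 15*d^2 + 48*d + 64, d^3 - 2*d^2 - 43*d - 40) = d^2 - 7*d - 8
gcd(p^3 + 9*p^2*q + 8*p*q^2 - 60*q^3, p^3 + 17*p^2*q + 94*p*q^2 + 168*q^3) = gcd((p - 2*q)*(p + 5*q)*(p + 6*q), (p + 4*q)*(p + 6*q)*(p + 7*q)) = p + 6*q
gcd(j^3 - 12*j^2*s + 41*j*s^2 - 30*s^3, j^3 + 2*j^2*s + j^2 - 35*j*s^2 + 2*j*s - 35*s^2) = -j + 5*s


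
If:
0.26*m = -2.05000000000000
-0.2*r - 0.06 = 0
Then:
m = -7.88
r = -0.30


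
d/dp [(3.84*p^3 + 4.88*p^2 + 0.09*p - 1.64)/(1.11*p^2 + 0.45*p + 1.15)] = (4.2624*p^4 + 3.456*p^3 + 15.3441*p^2 + 14.8648*p + 0.8415)/(1.2321*p^4 + 0.999*p^3 + 2.7555*p^2 + 1.035*p + 1.3225)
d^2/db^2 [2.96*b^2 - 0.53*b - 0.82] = 5.92000000000000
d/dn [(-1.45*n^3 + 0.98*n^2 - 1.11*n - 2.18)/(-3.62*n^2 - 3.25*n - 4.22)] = (5.249*n^4 + 9.425*n^3 + 11.1538*n^2 - 24.0544*n - 2.4008)/(13.1044*n^4 + 23.53*n^3 + 41.1153*n^2 + 27.43*n + 17.8084)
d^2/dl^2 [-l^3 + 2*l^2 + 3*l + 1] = 4 - 6*l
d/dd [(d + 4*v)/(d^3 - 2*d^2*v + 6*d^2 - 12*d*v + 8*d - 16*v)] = (d^3 - 2*d^2*v + 6*d^2 - 12*d*v + 8*d - 16*v - (d + 4*v)*(3*d^2 - 4*d*v + 12*d - 12*v + 8))/(d^3 - 2*d^2*v + 6*d^2 - 12*d*v + 8*d - 16*v)^2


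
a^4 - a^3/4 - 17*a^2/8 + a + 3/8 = (a - 1)^2*(a + 1/4)*(a + 3/2)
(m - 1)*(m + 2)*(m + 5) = m^3 + 6*m^2 + 3*m - 10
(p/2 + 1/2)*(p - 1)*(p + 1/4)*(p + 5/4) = p^4/2 + 3*p^3/4 - 11*p^2/32 - 3*p/4 - 5/32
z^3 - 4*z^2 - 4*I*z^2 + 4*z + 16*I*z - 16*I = (z - 2)^2*(z - 4*I)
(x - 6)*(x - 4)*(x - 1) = x^3 - 11*x^2 + 34*x - 24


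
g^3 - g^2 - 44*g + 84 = (g - 6)*(g - 2)*(g + 7)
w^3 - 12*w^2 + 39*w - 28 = (w - 7)*(w - 4)*(w - 1)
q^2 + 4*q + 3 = (q + 1)*(q + 3)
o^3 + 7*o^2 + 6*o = o*(o + 1)*(o + 6)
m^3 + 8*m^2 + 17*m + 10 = (m + 1)*(m + 2)*(m + 5)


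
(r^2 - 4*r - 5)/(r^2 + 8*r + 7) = (r - 5)/(r + 7)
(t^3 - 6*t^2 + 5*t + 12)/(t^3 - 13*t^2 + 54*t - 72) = (t + 1)/(t - 6)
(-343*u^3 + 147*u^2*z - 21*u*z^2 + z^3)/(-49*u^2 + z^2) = (49*u^2 - 14*u*z + z^2)/(7*u + z)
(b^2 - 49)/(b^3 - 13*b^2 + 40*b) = (b^2 - 49)/(b*(b^2 - 13*b + 40))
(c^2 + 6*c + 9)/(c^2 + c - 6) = (c + 3)/(c - 2)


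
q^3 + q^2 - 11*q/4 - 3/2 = (q - 3/2)*(q + 1/2)*(q + 2)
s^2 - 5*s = s*(s - 5)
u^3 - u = u*(u - 1)*(u + 1)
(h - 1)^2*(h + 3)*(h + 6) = h^4 + 7*h^3 + h^2 - 27*h + 18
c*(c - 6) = c^2 - 6*c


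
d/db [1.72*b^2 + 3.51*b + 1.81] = 3.44*b + 3.51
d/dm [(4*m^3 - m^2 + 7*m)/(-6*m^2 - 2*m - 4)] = (-6*m^4 - 4*m^3 - m^2 + 2*m - 7)/(9*m^4 + 6*m^3 + 13*m^2 + 4*m + 4)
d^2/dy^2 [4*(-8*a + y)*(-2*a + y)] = 8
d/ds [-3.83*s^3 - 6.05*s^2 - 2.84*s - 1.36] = -11.49*s^2 - 12.1*s - 2.84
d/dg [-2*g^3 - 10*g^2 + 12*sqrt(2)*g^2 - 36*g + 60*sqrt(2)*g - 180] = -6*g^2 - 20*g + 24*sqrt(2)*g - 36 + 60*sqrt(2)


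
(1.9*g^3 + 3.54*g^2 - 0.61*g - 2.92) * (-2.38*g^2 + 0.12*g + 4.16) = -4.522*g^5 - 8.1972*g^4 + 9.7806*g^3 + 21.6028*g^2 - 2.888*g - 12.1472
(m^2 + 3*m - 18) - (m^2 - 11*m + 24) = 14*m - 42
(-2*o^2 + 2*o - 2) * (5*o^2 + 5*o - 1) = -10*o^4 + 2*o^2 - 12*o + 2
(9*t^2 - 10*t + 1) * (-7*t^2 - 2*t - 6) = -63*t^4 + 52*t^3 - 41*t^2 + 58*t - 6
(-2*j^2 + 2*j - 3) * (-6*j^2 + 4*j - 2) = 12*j^4 - 20*j^3 + 30*j^2 - 16*j + 6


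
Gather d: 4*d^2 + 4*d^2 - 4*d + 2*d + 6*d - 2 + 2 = 8*d^2 + 4*d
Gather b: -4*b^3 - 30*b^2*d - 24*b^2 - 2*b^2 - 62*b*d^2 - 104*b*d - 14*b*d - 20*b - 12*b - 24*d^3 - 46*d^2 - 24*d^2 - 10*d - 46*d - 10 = -4*b^3 + b^2*(-30*d - 26) + b*(-62*d^2 - 118*d - 32) - 24*d^3 - 70*d^2 - 56*d - 10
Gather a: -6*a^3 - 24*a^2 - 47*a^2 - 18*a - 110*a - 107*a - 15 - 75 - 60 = -6*a^3 - 71*a^2 - 235*a - 150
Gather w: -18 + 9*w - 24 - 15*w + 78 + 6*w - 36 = 0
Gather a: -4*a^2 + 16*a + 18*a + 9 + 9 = -4*a^2 + 34*a + 18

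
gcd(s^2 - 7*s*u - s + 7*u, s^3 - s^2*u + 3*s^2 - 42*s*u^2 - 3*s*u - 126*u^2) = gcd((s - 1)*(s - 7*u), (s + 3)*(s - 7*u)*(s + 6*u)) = s - 7*u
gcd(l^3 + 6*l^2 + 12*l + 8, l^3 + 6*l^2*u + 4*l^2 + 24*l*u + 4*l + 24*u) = l^2 + 4*l + 4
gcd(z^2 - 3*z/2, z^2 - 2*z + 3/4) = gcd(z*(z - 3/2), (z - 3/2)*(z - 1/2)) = z - 3/2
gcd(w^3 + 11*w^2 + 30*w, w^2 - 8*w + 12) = 1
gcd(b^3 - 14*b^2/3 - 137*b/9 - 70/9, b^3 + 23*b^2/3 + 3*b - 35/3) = b + 5/3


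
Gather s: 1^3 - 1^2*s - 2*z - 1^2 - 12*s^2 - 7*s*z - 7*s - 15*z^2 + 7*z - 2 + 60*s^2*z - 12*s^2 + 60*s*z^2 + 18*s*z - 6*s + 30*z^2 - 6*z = s^2*(60*z - 24) + s*(60*z^2 + 11*z - 14) + 15*z^2 - z - 2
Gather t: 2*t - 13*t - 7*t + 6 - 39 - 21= -18*t - 54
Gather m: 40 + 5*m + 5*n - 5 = 5*m + 5*n + 35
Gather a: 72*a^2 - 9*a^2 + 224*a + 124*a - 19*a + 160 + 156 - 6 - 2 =63*a^2 + 329*a + 308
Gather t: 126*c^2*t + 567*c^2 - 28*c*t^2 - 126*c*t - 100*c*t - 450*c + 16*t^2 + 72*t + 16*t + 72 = 567*c^2 - 450*c + t^2*(16 - 28*c) + t*(126*c^2 - 226*c + 88) + 72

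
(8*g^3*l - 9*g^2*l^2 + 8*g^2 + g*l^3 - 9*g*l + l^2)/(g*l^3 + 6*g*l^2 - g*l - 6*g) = (8*g^3*l - 9*g^2*l^2 + 8*g^2 + g*l^3 - 9*g*l + l^2)/(g*(l^3 + 6*l^2 - l - 6))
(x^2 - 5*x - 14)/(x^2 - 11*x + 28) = (x + 2)/(x - 4)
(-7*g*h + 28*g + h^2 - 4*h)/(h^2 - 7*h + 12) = (-7*g + h)/(h - 3)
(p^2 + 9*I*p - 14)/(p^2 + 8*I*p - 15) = (p^2 + 9*I*p - 14)/(p^2 + 8*I*p - 15)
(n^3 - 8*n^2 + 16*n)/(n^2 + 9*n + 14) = n*(n^2 - 8*n + 16)/(n^2 + 9*n + 14)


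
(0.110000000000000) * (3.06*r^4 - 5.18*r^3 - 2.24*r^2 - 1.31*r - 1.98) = 0.3366*r^4 - 0.5698*r^3 - 0.2464*r^2 - 0.1441*r - 0.2178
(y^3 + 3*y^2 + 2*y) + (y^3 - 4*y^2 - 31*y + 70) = 2*y^3 - y^2 - 29*y + 70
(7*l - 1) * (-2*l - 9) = -14*l^2 - 61*l + 9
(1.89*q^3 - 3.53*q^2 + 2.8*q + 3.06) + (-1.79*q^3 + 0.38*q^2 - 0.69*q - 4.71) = 0.0999999999999999*q^3 - 3.15*q^2 + 2.11*q - 1.65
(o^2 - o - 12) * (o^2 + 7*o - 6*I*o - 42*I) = o^4 + 6*o^3 - 6*I*o^3 - 19*o^2 - 36*I*o^2 - 84*o + 114*I*o + 504*I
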